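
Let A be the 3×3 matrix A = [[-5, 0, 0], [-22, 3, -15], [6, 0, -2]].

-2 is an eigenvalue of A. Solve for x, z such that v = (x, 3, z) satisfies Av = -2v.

0, 1

We need (A + 2I)v = 0.
A + 2I = [[-3, 0, 0], [-22, 5, -15], [6, 0, 0]].
Row 1: (-3)·x + (0)·3 + (0)·z = 0
Row 2: (-22)·x + (5)·3 + (-15)·z = 0
Row 3: (6)·x + (0)·3 + (0)·z = 0
Solving gives x = 0, z = 1.
Check: A·(0, 3, 1) = (0, -6, -2) = -2·(0, 3, 1).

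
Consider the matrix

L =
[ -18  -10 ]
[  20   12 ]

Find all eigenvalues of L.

-8, 2

det(L - λI) = (-18 - λ)(12 - λ) - (-10)·(20) = λ^2 + 6λ - 16.
This factors as (λ + 8)·(λ - 2) = 0.
Eigenvalues: -8, 2.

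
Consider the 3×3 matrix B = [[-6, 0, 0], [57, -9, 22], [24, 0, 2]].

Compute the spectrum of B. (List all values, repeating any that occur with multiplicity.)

-9, -6, 2

The characteristic polynomial is p(μ) = det(μI - B).
Cofactor expansion gives p(μ) = μ^3 + 13μ^2 + 24μ - 108.
Since p(2) = 0, μ = 2 is a root.
Factor out (μ - 2): p(μ) = (μ - 2)·(μ^2 + 15μ + 54).
The quadratic factors as (μ + 9)·(μ + 6).
Eigenvalues: -9, -6, 2.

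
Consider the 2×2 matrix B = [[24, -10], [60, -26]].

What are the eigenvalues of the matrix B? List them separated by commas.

det(B - sI) = (24 - s)(-26 - s) - (-10)·(60) = s^2 + 2s - 24.
This factors as (s + 6)·(s - 4) = 0.
Eigenvalues: -6, 4.

-6, 4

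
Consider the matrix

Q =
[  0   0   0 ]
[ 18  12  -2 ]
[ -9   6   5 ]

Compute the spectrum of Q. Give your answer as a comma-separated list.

0, 8, 9

Set up det(λI - Q) = 0.
Cofactor expansion gives p(λ) = λ^3 - 17λ^2 + 72λ.
Rational-root test: λ = 8 gives p(8) = 0.
Dividing by (λ - 8) leaves λ^2 - 9λ.
The quadratic factors as λ·(λ - 9).
Eigenvalues: 0, 8, 9.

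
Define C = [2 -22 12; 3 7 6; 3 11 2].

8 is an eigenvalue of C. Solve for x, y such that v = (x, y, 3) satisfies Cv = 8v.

We need (C - 8I)v = 0.
C - 8I = [[-6, -22, 12], [3, -1, 6], [3, 11, -6]].
Row 1: (-6)·x + (-22)·y + (12)·3 = 0
Row 2: (3)·x + (-1)·y + (6)·3 = 0
Row 3: (3)·x + (11)·y + (-6)·3 = 0
Solving gives x = -5, y = 3.
Check: C·(-5, 3, 3) = (-40, 24, 24) = 8·(-5, 3, 3).

-5, 3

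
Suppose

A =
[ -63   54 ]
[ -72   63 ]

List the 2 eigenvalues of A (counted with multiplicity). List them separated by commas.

-9, 9

det(A - lambda·I) = (-63 - lambda)(63 - lambda) - (54)·(-72) = lambda^2 - 81.
This factors as (lambda + 9)·(lambda - 9) = 0.
Eigenvalues: -9, 9.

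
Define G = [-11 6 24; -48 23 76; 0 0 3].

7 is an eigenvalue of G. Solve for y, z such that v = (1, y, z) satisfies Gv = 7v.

3, 0

We need (G - 7I)v = 0.
G - 7I = [[-18, 6, 24], [-48, 16, 76], [0, 0, -4]].
Row 1: (-18)·1 + (6)·y + (24)·z = 0
Row 2: (-48)·1 + (16)·y + (76)·z = 0
Row 3: (0)·1 + (0)·y + (-4)·z = 0
Solving gives y = 3, z = 0.
Check: G·(1, 3, 0) = (7, 21, 0) = 7·(1, 3, 0).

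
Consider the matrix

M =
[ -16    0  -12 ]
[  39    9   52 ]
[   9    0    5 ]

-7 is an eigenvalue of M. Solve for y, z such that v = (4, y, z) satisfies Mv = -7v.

0, -3

We need (M + 7I)v = 0.
M + 7I = [[-9, 0, -12], [39, 16, 52], [9, 0, 12]].
Row 1: (-9)·4 + (0)·y + (-12)·z = 0
Row 2: (39)·4 + (16)·y + (52)·z = 0
Row 3: (9)·4 + (0)·y + (12)·z = 0
Solving gives y = 0, z = -3.
Check: M·(4, 0, -3) = (-28, 0, 21) = -7·(4, 0, -3).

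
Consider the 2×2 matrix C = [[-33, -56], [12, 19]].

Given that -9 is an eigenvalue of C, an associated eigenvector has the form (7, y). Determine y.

-3

We need (C + 9I)v = 0.
C + 9I = [[-24, -56], [12, 28]].
Row 1: (-24)·7 + (-56)·y = 0
Row 2: (12)·7 + (28)·y = 0
Solving gives y = -3.
Check: C·(7, -3) = (-63, 27) = -9·(7, -3).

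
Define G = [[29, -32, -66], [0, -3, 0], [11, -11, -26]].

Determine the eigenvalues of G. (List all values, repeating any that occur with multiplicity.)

The characteristic polynomial is p(r) = det(rI - G).
Expanding along the first row, p(r) = r^3 - 37r - 84.
Rational-root test: r = 7 gives p(7) = 0.
Dividing by (r - 7) leaves r^2 + 7r + 12.
The quadratic factors as (r + 4)·(r + 3).
Eigenvalues: -4, -3, 7.

-4, -3, 7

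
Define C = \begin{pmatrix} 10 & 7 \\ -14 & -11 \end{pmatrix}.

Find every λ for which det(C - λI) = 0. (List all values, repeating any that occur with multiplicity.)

det(C - lambda·I) = (10 - lambda)(-11 - lambda) - (7)·(-14) = lambda^2 + lambda - 12.
This factors as (lambda + 4)·(lambda - 3) = 0.
Eigenvalues: -4, 3.

-4, 3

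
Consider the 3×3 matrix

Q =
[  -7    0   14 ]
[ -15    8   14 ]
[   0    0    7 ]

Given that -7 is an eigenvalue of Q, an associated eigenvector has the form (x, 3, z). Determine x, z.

3, 0

We need (Q + 7I)v = 0.
Q + 7I = [[0, 0, 14], [-15, 15, 14], [0, 0, 14]].
Row 1: (0)·x + (0)·3 + (14)·z = 0
Row 2: (-15)·x + (15)·3 + (14)·z = 0
Row 3: (0)·x + (0)·3 + (14)·z = 0
Solving gives x = 3, z = 0.
Check: Q·(3, 3, 0) = (-21, -21, 0) = -7·(3, 3, 0).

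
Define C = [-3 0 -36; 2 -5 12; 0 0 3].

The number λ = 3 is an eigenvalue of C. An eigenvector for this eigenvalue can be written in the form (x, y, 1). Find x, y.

We need (C - 3I)v = 0.
C - 3I = [[-6, 0, -36], [2, -8, 12], [0, 0, 0]].
Row 1: (-6)·x + (0)·y + (-36)·1 = 0
Row 2: (2)·x + (-8)·y + (12)·1 = 0
Row 3: (0)·x + (0)·y + (0)·1 = 0
Solving gives x = -6, y = 0.
Check: C·(-6, 0, 1) = (-18, 0, 3) = 3·(-6, 0, 1).

-6, 0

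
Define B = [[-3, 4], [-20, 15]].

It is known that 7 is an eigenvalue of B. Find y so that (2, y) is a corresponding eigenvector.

We need (B - 7I)v = 0.
B - 7I = [[-10, 4], [-20, 8]].
Row 1: (-10)·2 + (4)·y = 0
Row 2: (-20)·2 + (8)·y = 0
Solving gives y = 5.
Check: B·(2, 5) = (14, 35) = 7·(2, 5).

5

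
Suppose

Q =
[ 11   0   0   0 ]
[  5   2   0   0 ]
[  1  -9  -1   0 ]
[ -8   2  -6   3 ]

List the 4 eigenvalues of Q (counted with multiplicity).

-1, 2, 3, 11

Q is lower triangular, so its eigenvalues are the diagonal entries.
Diagonal: 11, 2, -1, 3.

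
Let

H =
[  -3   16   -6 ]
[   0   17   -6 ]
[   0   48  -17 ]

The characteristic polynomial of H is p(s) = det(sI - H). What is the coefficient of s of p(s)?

p(s) = s^3 + 3s^2 - s - 3.
The coefficient of s is -1.

-1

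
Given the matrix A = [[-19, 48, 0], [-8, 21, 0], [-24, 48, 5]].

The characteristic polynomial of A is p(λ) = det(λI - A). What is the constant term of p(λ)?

75

p(λ) = λ^3 - 7λ^2 - 5λ + 75.
The constant term is 75.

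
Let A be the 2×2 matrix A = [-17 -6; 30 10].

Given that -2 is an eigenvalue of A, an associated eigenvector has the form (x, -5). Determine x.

2

We need (A + 2I)v = 0.
A + 2I = [[-15, -6], [30, 12]].
Row 1: (-15)·x + (-6)·-5 = 0
Row 2: (30)·x + (12)·-5 = 0
Solving gives x = 2.
Check: A·(2, -5) = (-4, 10) = -2·(2, -5).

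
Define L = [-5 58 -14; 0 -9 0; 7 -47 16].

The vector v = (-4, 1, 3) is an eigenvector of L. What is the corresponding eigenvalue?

Compute Lv: L·(-4, 1, 3) = (36, -9, -27).
Since Lv = λv, compare component 1: 36 = λ·-4, so λ = -9.

-9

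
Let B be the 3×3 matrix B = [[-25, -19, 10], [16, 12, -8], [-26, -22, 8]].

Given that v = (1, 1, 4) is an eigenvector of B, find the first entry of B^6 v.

First find the eigenvalue: Bv = (-4, -4, -16) = -4·(1, 1, 4), so λ = -4.
Then B^6 v = λ^6·v = (-4)^6·(1, 1, 4) = 4096·(1, 1, 4) = (4096, 4096, 16384).

4096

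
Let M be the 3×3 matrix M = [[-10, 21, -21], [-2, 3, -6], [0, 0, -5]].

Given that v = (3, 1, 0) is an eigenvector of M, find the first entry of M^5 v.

First find the eigenvalue: Mv = (-9, -3, 0) = -3·(3, 1, 0), so λ = -3.
Then M^5 v = λ^5·v = (-3)^5·(3, 1, 0) = -243·(3, 1, 0) = (-729, -243, 0).

-729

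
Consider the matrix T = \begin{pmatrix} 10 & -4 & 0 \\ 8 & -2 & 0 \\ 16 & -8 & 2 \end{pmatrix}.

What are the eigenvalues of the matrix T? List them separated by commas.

Compute the characteristic polynomial p(μ) = det(μI - T).
Expanding along the first row, p(μ) = μ^3 - 10μ^2 + 28μ - 24.
Try μ = 2: p(2) = 0, so 2 is a root.
Dividing by (μ - 2) leaves μ^2 - 8μ + 12.
The quadratic factors as (μ - 2)·(μ - 6).
Eigenvalues: 2, 2, 6.

2, 2, 6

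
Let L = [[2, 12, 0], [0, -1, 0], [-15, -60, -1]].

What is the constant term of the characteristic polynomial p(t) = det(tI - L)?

p(0) = det(0·I − L) = det(−L) = (−1)^3·det(L).
det(L) = 2, so p(0) = -2.

-2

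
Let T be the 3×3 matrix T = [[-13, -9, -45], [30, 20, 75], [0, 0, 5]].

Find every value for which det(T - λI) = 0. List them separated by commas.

2, 5, 5

Set up det(λI - T) = 0.
Expanding along the first row, p(λ) = λ^3 - 12λ^2 + 45λ - 50.
Since p(2) = 0, λ = 2 is a root.
Factor out (λ - 2): p(λ) = (λ - 2)·(λ^2 - 10λ + 25).
The quadratic factor is (λ - 5)^2.
Eigenvalues: 2, 5, 5.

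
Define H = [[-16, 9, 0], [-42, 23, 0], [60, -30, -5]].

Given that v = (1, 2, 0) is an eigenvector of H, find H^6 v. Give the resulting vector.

First find the eigenvalue: Hv = (2, 4, 0) = 2·(1, 2, 0), so λ = 2.
Then H^6 v = λ^6·v = 2^6·(1, 2, 0) = 64·(1, 2, 0) = (64, 128, 0).

(64, 128, 0)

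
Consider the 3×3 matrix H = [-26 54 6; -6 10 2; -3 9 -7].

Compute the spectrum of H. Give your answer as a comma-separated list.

-8, -8, -7

Compute the characteristic polynomial p(s) = det(sI - H).
Cofactor expansion gives p(s) = s^3 + 23s^2 + 176s + 448.
Since p(-7) = 0, s = -7 is a root.
Dividing by (s + 7) leaves s^2 + 16s + 64.
The quadratic factor is (s + 8)^2.
Eigenvalues: -8, -8, -7.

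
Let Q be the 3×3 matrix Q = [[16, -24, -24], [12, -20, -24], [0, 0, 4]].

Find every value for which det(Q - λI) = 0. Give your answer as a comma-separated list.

-8, 4, 4

Set up det(λI - Q) = 0.
Expanding the 3×3 determinant: p(λ) = λ^3 - 48λ + 128.
Rational-root test: λ = 4 gives p(4) = 0.
Factor out (λ - 4): p(λ) = (λ - 4)·(λ^2 + 4λ - 32).
The quadratic factors as (λ + 8)·(λ - 4).
Eigenvalues: -8, 4, 4.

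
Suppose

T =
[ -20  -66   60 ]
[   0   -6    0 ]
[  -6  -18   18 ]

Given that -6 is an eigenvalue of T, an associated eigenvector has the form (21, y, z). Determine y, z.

We need (T + 6I)v = 0.
T + 6I = [[-14, -66, 60], [0, 0, 0], [-6, -18, 24]].
Row 1: (-14)·21 + (-66)·y + (60)·z = 0
Row 2: (0)·21 + (0)·y + (0)·z = 0
Row 3: (-6)·21 + (-18)·y + (24)·z = 0
Solving gives y = 1, z = 6.
Check: T·(21, 1, 6) = (-126, -6, -36) = -6·(21, 1, 6).

1, 6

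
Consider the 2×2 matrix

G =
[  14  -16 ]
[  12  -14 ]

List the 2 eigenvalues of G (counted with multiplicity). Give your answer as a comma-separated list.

-2, 2

det(G - λI) = (14 - λ)(-14 - λ) - (-16)·(12) = λ^2 - 4.
This factors as (λ + 2)·(λ - 2) = 0.
Eigenvalues: -2, 2.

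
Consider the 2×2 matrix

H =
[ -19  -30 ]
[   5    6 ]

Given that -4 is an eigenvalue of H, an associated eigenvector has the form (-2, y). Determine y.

1

We need (H + 4I)v = 0.
H + 4I = [[-15, -30], [5, 10]].
Row 1: (-15)·-2 + (-30)·y = 0
Row 2: (5)·-2 + (10)·y = 0
Solving gives y = 1.
Check: H·(-2, 1) = (8, -4) = -4·(-2, 1).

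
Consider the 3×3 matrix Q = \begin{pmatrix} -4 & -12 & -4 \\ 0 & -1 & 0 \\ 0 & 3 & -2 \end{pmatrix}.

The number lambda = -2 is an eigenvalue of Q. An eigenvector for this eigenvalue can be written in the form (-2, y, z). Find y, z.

We need (Q + 2I)v = 0.
Q + 2I = [[-2, -12, -4], [0, 1, 0], [0, 3, 0]].
Row 1: (-2)·-2 + (-12)·y + (-4)·z = 0
Row 2: (0)·-2 + (1)·y + (0)·z = 0
Row 3: (0)·-2 + (3)·y + (0)·z = 0
Solving gives y = 0, z = 1.
Check: Q·(-2, 0, 1) = (4, 0, -2) = -2·(-2, 0, 1).

0, 1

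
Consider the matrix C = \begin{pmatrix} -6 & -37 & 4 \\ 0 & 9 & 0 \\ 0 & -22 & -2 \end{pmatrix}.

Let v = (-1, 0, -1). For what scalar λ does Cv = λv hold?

Compute Cv: C·(-1, 0, -1) = (2, 0, 2).
Since Cv = λv, compare component 1: 2 = λ·-1, so λ = -2.

-2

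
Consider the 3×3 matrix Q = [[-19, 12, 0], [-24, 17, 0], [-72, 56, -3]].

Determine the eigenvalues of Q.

The characteristic polynomial is p(lambda) = det(lambda·I - Q).
Expanding the 3×3 determinant: p(lambda) = lambda^3 + 5·lambda^2 - 29·lambda - 105.
Try lambda = -7: p(-7) = 0, so -7 is a root.
Dividing by (lambda + 7) leaves lambda^2 - 2·lambda - 15.
The quadratic factors as (lambda + 3)·(lambda - 5).
Eigenvalues: -7, -3, 5.

-7, -3, 5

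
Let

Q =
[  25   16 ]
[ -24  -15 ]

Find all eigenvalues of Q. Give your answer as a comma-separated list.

1, 9

det(Q - λI) = (25 - λ)(-15 - λ) - (16)·(-24) = λ^2 - 10λ + 9.
This factors as (λ - 1)·(λ - 9) = 0.
Eigenvalues: 1, 9.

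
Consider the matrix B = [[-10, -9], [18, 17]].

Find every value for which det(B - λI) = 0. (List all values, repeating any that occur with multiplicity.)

det(B - rI) = (-10 - r)(17 - r) - (-9)·(18) = r^2 - 7r - 8.
This factors as (r + 1)·(r - 8) = 0.
Eigenvalues: -1, 8.

-1, 8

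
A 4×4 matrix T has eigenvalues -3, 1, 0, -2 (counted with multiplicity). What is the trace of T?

trace(T) is the sum of the eigenvalues: (-3) + (1) + (0) + (-2) = -4.

-4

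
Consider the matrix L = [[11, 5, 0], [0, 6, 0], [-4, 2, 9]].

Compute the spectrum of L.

6, 9, 11

Set up det(λI - L) = 0.
Cofactor expansion gives p(λ) = λ^3 - 26λ^2 + 219λ - 594.
Since p(11) = 0, λ = 11 is a root.
Dividing by (λ - 11) leaves λ^2 - 15λ + 54.
The quadratic factors as (λ - 6)·(λ - 9).
Eigenvalues: 6, 9, 11.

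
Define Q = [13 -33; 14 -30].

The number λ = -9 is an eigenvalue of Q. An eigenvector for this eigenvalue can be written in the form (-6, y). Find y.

We need (Q + 9I)v = 0.
Q + 9I = [[22, -33], [14, -21]].
Row 1: (22)·-6 + (-33)·y = 0
Row 2: (14)·-6 + (-21)·y = 0
Solving gives y = -4.
Check: Q·(-6, -4) = (54, 36) = -9·(-6, -4).

-4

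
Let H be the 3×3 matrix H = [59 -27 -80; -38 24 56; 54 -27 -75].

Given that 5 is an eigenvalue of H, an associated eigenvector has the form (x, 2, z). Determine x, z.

1, 0

We need (H - 5I)v = 0.
H - 5I = [[54, -27, -80], [-38, 19, 56], [54, -27, -80]].
Row 1: (54)·x + (-27)·2 + (-80)·z = 0
Row 2: (-38)·x + (19)·2 + (56)·z = 0
Row 3: (54)·x + (-27)·2 + (-80)·z = 0
Solving gives x = 1, z = 0.
Check: H·(1, 2, 0) = (5, 10, 0) = 5·(1, 2, 0).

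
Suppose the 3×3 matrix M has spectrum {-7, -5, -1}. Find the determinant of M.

-35

det(M) is the product of the eigenvalues: (-7) · (-5) · (-1) = -35.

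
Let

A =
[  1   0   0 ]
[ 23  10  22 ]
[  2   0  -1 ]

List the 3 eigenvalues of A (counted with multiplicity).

-1, 1, 10

Compute the characteristic polynomial p(s) = det(sI - A).
Expanding the 3×3 determinant: p(s) = s^3 - 10s^2 - s + 10.
Try s = -1: p(-1) = 0, so -1 is a root.
Factor out (s + 1): p(s) = (s + 1)·(s^2 - 11s + 10).
The quadratic factors as (s - 1)·(s - 10).
Eigenvalues: -1, 1, 10.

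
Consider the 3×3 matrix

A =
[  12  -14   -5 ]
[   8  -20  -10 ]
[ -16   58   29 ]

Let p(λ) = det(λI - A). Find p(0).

-288

p(0) = det(0·I − A) = det(−A) = (−1)^3·det(A).
det(A) = 288, so p(0) = -288.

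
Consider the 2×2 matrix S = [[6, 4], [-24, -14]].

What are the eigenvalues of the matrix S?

det(S - lambda·I) = (6 - lambda)(-14 - lambda) - (4)·(-24) = lambda^2 + 8·lambda + 12.
This factors as (lambda + 6)·(lambda + 2) = 0.
Eigenvalues: -6, -2.

-6, -2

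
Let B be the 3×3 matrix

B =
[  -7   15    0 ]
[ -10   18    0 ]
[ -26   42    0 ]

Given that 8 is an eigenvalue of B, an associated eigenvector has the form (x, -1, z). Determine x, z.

We need (B - 8I)v = 0.
B - 8I = [[-15, 15, 0], [-10, 10, 0], [-26, 42, -8]].
Row 1: (-15)·x + (15)·-1 + (0)·z = 0
Row 2: (-10)·x + (10)·-1 + (0)·z = 0
Row 3: (-26)·x + (42)·-1 + (-8)·z = 0
Solving gives x = -1, z = -2.
Check: B·(-1, -1, -2) = (-8, -8, -16) = 8·(-1, -1, -2).

-1, -2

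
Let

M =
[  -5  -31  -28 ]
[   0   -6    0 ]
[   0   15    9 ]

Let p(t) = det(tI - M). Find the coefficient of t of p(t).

-69

p(t) = t^3 + 2t^2 - 69t - 270.
The coefficient of t is -69.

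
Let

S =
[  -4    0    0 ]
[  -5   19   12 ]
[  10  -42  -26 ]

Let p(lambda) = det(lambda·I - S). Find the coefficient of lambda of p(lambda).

p(lambda) = lambda^3 + 11·lambda^2 + 38·lambda + 40.
The coefficient of lambda is 38.

38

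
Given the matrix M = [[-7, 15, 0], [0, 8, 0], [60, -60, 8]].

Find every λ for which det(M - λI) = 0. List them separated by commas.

The characteristic polynomial is p(lambda) = det(lambda·I - M).
Cofactor expansion gives p(lambda) = lambda^3 - 9·lambda^2 - 48·lambda + 448.
Rational-root test: lambda = 8 gives p(8) = 0.
Factor out (lambda - 8): p(lambda) = (lambda - 8)·(lambda^2 - lambda - 56).
The quadratic factors as (lambda + 7)·(lambda - 8).
Eigenvalues: -7, 8, 8.

-7, 8, 8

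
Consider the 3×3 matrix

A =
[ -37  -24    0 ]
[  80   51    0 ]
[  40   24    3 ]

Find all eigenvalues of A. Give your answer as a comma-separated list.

Compute the characteristic polynomial p(lambda) = det(lambda·I - A).
Expanding along the first row, p(lambda) = lambda^3 - 17·lambda^2 + 75·lambda - 99.
Rational-root test: lambda = 3 gives p(3) = 0.
Factor out (lambda - 3): p(lambda) = (lambda - 3)·(lambda^2 - 14·lambda + 33).
The quadratic factors as (lambda - 3)·(lambda - 11).
Eigenvalues: 3, 3, 11.

3, 3, 11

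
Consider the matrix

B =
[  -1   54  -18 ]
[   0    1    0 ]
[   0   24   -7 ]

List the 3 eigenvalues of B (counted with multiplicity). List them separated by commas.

-7, -1, 1

Set up det(rI - B) = 0.
Expanding the 3×3 determinant: p(r) = r^3 + 7r^2 - r - 7.
Try r = -1: p(-1) = 0, so -1 is a root.
Dividing by (r + 1) leaves r^2 + 6r - 7.
The quadratic factors as (r + 7)·(r - 1).
Eigenvalues: -7, -1, 1.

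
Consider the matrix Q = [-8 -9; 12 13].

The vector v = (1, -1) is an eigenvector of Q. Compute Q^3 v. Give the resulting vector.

First find the eigenvalue: Qv = (1, -1) = 1·(1, -1), so λ = 1.
Then Q^3 v = λ^3·v = 1^3·(1, -1) = 1·(1, -1) = (1, -1).

(1, -1)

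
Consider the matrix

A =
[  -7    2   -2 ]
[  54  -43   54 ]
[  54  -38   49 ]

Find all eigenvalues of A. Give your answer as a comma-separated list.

-7, -5, 11

Compute the characteristic polynomial p(lambda) = det(lambda·I - A).
Expanding the 3×3 determinant: p(lambda) = lambda^3 + lambda^2 - 97·lambda - 385.
Rational-root test: lambda = -5 gives p(-5) = 0.
Dividing by (lambda + 5) leaves lambda^2 - 4·lambda - 77.
The quadratic factors as (lambda + 7)·(lambda - 11).
Eigenvalues: -7, -5, 11.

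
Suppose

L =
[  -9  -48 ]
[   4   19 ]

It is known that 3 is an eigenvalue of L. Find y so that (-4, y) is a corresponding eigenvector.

1

We need (L - 3I)v = 0.
L - 3I = [[-12, -48], [4, 16]].
Row 1: (-12)·-4 + (-48)·y = 0
Row 2: (4)·-4 + (16)·y = 0
Solving gives y = 1.
Check: L·(-4, 1) = (-12, 3) = 3·(-4, 1).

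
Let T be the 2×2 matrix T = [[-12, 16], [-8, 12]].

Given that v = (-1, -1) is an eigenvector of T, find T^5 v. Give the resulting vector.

(-1024, -1024)

First find the eigenvalue: Tv = (-4, -4) = 4·(-1, -1), so λ = 4.
Then T^5 v = λ^5·v = 4^5·(-1, -1) = 1024·(-1, -1) = (-1024, -1024).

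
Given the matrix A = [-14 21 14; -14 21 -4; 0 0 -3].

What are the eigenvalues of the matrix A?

The characteristic polynomial is p(μ) = det(μI - A).
Expanding along the first row, p(μ) = μ^3 - 4μ^2 - 21μ.
Rational-root test: μ = 0 gives p(0) = 0.
Factor out μ: p(μ) = μ·(μ^2 - 4μ - 21).
The quadratic factors as (μ + 3)·(μ - 7).
Eigenvalues: -3, 0, 7.

-3, 0, 7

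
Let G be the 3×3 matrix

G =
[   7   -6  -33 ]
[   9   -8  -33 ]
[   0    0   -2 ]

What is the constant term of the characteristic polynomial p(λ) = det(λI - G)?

p(0) = det(0·I − G) = det(−G) = (−1)^3·det(G).
det(G) = 4, so p(0) = -4.

-4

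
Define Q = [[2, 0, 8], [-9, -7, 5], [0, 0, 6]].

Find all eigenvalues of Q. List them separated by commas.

-7, 2, 6

Compute the characteristic polynomial p(λ) = det(λI - Q).
Expanding the 3×3 determinant: p(λ) = λ^3 - λ^2 - 44λ + 84.
Since p(2) = 0, λ = 2 is a root.
Dividing by (λ - 2) leaves λ^2 + λ - 42.
The quadratic factors as (λ + 7)·(λ - 6).
Eigenvalues: -7, 2, 6.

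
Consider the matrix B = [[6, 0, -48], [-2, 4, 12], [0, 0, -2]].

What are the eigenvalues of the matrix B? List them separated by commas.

Compute the characteristic polynomial p(t) = det(tI - B).
Expanding the 3×3 determinant: p(t) = t^3 - 8t^2 + 4t + 48.
Try t = 6: p(6) = 0, so 6 is a root.
Dividing by (t - 6) leaves t^2 - 2t - 8.
The quadratic factors as (t + 2)·(t - 4).
Eigenvalues: -2, 4, 6.

-2, 4, 6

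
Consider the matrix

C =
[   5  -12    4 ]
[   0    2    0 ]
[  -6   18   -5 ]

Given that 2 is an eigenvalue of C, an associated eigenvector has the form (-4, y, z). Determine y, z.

We need (C - 2I)v = 0.
C - 2I = [[3, -12, 4], [0, 0, 0], [-6, 18, -7]].
Row 1: (3)·-4 + (-12)·y + (4)·z = 0
Row 2: (0)·-4 + (0)·y + (0)·z = 0
Row 3: (-6)·-4 + (18)·y + (-7)·z = 0
Solving gives y = 1, z = 6.
Check: C·(-4, 1, 6) = (-8, 2, 12) = 2·(-4, 1, 6).

1, 6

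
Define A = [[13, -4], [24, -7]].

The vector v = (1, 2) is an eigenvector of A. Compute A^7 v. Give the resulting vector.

(78125, 156250)

First find the eigenvalue: Av = (5, 10) = 5·(1, 2), so λ = 5.
Then A^7 v = λ^7·v = 5^7·(1, 2) = 78125·(1, 2) = (78125, 156250).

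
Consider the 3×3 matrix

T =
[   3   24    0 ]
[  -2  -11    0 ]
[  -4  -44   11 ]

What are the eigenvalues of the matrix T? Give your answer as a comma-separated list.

Set up det(μI - T) = 0.
Expanding along the first row, p(μ) = μ^3 - 3μ^2 - 73μ - 165.
Rational-root test: μ = -5 gives p(-5) = 0.
Factor out (μ + 5): p(μ) = (μ + 5)·(μ^2 - 8μ - 33).
The quadratic factors as (μ + 3)·(μ - 11).
Eigenvalues: -5, -3, 11.

-5, -3, 11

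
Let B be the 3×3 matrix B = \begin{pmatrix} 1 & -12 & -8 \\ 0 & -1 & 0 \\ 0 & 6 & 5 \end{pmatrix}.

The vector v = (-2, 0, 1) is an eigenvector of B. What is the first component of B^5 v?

-6250

First find the eigenvalue: Bv = (-10, 0, 5) = 5·(-2, 0, 1), so λ = 5.
Then B^5 v = λ^5·v = 5^5·(-2, 0, 1) = 3125·(-2, 0, 1) = (-6250, 0, 3125).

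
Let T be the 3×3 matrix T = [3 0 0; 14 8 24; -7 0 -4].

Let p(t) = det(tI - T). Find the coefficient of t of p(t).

-20

p(t) = t^3 - 7t^2 - 20t + 96.
The coefficient of t is -20.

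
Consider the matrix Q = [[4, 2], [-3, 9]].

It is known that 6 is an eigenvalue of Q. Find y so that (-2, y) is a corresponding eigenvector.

We need (Q - 6I)v = 0.
Q - 6I = [[-2, 2], [-3, 3]].
Row 1: (-2)·-2 + (2)·y = 0
Row 2: (-3)·-2 + (3)·y = 0
Solving gives y = -2.
Check: Q·(-2, -2) = (-12, -12) = 6·(-2, -2).

-2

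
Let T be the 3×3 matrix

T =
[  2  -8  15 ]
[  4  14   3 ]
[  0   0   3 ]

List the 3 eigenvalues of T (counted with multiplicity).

3, 6, 10

The characteristic polynomial is p(t) = det(tI - T).
Cofactor expansion gives p(t) = t^3 - 19t^2 + 108t - 180.
Rational-root test: t = 6 gives p(6) = 0.
Dividing by (t - 6) leaves t^2 - 13t + 30.
The quadratic factors as (t - 3)·(t - 10).
Eigenvalues: 3, 6, 10.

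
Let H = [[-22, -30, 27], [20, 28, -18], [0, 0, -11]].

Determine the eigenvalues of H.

The characteristic polynomial is p(s) = det(sI - H).
Expanding along the first row, p(s) = s^3 + 5s^2 - 82s - 176.
Since p(-11) = 0, s = -11 is a root.
Dividing by (s + 11) leaves s^2 - 6s - 16.
The quadratic factors as (s + 2)·(s - 8).
Eigenvalues: -11, -2, 8.

-11, -2, 8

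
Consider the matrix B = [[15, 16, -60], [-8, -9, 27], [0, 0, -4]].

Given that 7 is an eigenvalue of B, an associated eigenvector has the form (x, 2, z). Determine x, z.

-4, 0

We need (B - 7I)v = 0.
B - 7I = [[8, 16, -60], [-8, -16, 27], [0, 0, -11]].
Row 1: (8)·x + (16)·2 + (-60)·z = 0
Row 2: (-8)·x + (-16)·2 + (27)·z = 0
Row 3: (0)·x + (0)·2 + (-11)·z = 0
Solving gives x = -4, z = 0.
Check: B·(-4, 2, 0) = (-28, 14, 0) = 7·(-4, 2, 0).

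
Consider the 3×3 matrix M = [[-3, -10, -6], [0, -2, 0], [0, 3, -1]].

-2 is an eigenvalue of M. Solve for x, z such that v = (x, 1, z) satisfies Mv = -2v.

We need (M + 2I)v = 0.
M + 2I = [[-1, -10, -6], [0, 0, 0], [0, 3, 1]].
Row 1: (-1)·x + (-10)·1 + (-6)·z = 0
Row 2: (0)·x + (0)·1 + (0)·z = 0
Row 3: (0)·x + (3)·1 + (1)·z = 0
Solving gives x = 8, z = -3.
Check: M·(8, 1, -3) = (-16, -2, 6) = -2·(8, 1, -3).

8, -3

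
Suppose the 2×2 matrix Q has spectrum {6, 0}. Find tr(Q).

6

trace(Q) is the sum of the eigenvalues: (6) + (0) = 6.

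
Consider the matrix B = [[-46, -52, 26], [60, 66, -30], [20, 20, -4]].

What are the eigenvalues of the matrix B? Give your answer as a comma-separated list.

4, 6, 6

The characteristic polynomial is p(λ) = det(λI - B).
Expanding the 3×3 determinant: p(λ) = λ^3 - 16λ^2 + 84λ - 144.
Try λ = 4: p(4) = 0, so 4 is a root.
Dividing by (λ - 4) leaves λ^2 - 12λ + 36.
The quadratic factor is (λ - 6)^2.
Eigenvalues: 4, 6, 6.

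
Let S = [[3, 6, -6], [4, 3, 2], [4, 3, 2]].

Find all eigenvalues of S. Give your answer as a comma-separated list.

0, 3, 5

Compute the characteristic polynomial p(λ) = det(λI - S).
Cofactor expansion gives p(λ) = λ^3 - 8λ^2 + 15λ.
Since p(3) = 0, λ = 3 is a root.
Factor out (λ - 3): p(λ) = (λ - 3)·(λ^2 - 5λ).
The quadratic factors as λ·(λ - 5).
Eigenvalues: 0, 3, 5.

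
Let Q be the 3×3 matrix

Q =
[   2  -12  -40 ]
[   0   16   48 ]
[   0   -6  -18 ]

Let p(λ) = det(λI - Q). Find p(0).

0

p(0) = det(0·I − Q) = det(−Q) = (−1)^3·det(Q).
det(Q) = 0, so p(0) = 0.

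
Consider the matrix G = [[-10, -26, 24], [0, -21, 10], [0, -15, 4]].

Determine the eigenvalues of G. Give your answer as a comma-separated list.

-11, -10, -6

Set up det(λI - G) = 0.
Cofactor expansion gives p(λ) = λ^3 + 27λ^2 + 236λ + 660.
Try λ = -6: p(-6) = 0, so -6 is a root.
Dividing by (λ + 6) leaves λ^2 + 21λ + 110.
The quadratic factors as (λ + 11)·(λ + 10).
Eigenvalues: -11, -10, -6.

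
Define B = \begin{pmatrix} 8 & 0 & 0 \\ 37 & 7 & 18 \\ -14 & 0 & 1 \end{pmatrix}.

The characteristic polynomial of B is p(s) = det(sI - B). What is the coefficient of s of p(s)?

p(s) = s^3 - 16s^2 + 71s - 56.
The coefficient of s is 71.

71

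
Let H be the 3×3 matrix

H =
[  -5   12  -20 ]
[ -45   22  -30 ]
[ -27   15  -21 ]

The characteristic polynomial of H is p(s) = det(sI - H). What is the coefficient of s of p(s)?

p(s) = s^3 + 4s^2 - 17s - 60.
The coefficient of s is -17.

-17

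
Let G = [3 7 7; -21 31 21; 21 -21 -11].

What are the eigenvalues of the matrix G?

Compute the characteristic polynomial p(μ) = det(μI - G).
Expanding along the first row, p(μ) = μ^3 - 23μ^2 + 160μ - 300.
Since p(10) = 0, μ = 10 is a root.
Dividing by (μ - 10) leaves μ^2 - 13μ + 30.
The quadratic factors as (μ - 3)·(μ - 10).
Eigenvalues: 3, 10, 10.

3, 10, 10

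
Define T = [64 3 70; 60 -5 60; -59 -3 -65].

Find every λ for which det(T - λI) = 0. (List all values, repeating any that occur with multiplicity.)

-6, -5, 5

The characteristic polynomial is p(λ) = det(λI - T).
Expanding the 3×3 determinant: p(λ) = λ^3 + 6λ^2 - 25λ - 150.
Since p(-5) = 0, λ = -5 is a root.
Dividing by (λ + 5) leaves λ^2 + λ - 30.
The quadratic factors as (λ + 6)·(λ - 5).
Eigenvalues: -6, -5, 5.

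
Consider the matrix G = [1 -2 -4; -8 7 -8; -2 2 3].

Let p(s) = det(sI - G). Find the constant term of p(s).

p(s) = s^3 - 11s^2 + 23s + 35.
The constant term is 35.

35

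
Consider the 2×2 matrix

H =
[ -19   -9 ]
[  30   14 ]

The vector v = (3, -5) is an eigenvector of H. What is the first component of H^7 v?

First find the eigenvalue: Hv = (-12, 20) = -4·(3, -5), so λ = -4.
Then H^7 v = λ^7·v = (-4)^7·(3, -5) = -16384·(3, -5) = (-49152, 81920).

-49152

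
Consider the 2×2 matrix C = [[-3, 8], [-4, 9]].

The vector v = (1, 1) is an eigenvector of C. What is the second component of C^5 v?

First find the eigenvalue: Cv = (5, 5) = 5·(1, 1), so λ = 5.
Then C^5 v = λ^5·v = 5^5·(1, 1) = 3125·(1, 1) = (3125, 3125).

3125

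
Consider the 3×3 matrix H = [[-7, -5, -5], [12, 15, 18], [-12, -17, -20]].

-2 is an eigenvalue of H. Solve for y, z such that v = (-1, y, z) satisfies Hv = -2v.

6, -5

We need (H + 2I)v = 0.
H + 2I = [[-5, -5, -5], [12, 17, 18], [-12, -17, -18]].
Row 1: (-5)·-1 + (-5)·y + (-5)·z = 0
Row 2: (12)·-1 + (17)·y + (18)·z = 0
Row 3: (-12)·-1 + (-17)·y + (-18)·z = 0
Solving gives y = 6, z = -5.
Check: H·(-1, 6, -5) = (2, -12, 10) = -2·(-1, 6, -5).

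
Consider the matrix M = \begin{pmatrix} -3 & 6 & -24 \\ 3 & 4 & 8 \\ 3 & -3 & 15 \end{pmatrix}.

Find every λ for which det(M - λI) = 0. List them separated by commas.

3, 6, 7

The characteristic polynomial is p(lambda) = det(lambda·I - M).
Expanding the 3×3 determinant: p(lambda) = lambda^3 - 16·lambda^2 + 81·lambda - 126.
Since p(6) = 0, lambda = 6 is a root.
Dividing by (lambda - 6) leaves lambda^2 - 10·lambda + 21.
The quadratic factors as (lambda - 3)·(lambda - 7).
Eigenvalues: 3, 6, 7.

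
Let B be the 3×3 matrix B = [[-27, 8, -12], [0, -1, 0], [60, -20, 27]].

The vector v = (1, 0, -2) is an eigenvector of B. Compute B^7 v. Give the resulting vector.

(-2187, 0, 4374)

First find the eigenvalue: Bv = (-3, 0, 6) = -3·(1, 0, -2), so λ = -3.
Then B^7 v = λ^7·v = (-3)^7·(1, 0, -2) = -2187·(1, 0, -2) = (-2187, 0, 4374).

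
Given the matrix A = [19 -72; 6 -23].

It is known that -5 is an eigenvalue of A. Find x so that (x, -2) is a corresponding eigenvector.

We need (A + 5I)v = 0.
A + 5I = [[24, -72], [6, -18]].
Row 1: (24)·x + (-72)·-2 = 0
Row 2: (6)·x + (-18)·-2 = 0
Solving gives x = -6.
Check: A·(-6, -2) = (30, 10) = -5·(-6, -2).

-6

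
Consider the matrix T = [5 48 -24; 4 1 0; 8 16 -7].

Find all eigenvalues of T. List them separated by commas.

The characteristic polynomial is p(μ) = det(μI - T).
Expanding along the first row, p(μ) = μ^3 + μ^2 - 37μ + 35.
Since p(-7) = 0, μ = -7 is a root.
Dividing by (μ + 7) leaves μ^2 - 6μ + 5.
The quadratic factors as (μ - 1)·(μ - 5).
Eigenvalues: -7, 1, 5.

-7, 1, 5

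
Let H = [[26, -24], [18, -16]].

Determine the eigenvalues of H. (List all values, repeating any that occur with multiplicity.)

det(H - μI) = (26 - μ)(-16 - μ) - (-24)·(18) = μ^2 - 10μ + 16.
This factors as (μ - 2)·(μ - 8) = 0.
Eigenvalues: 2, 8.

2, 8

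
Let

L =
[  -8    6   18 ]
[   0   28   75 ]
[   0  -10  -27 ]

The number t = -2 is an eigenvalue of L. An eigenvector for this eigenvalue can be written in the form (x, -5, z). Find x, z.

1, 2

We need (L + 2I)v = 0.
L + 2I = [[-6, 6, 18], [0, 30, 75], [0, -10, -25]].
Row 1: (-6)·x + (6)·-5 + (18)·z = 0
Row 2: (0)·x + (30)·-5 + (75)·z = 0
Row 3: (0)·x + (-10)·-5 + (-25)·z = 0
Solving gives x = 1, z = 2.
Check: L·(1, -5, 2) = (-2, 10, -4) = -2·(1, -5, 2).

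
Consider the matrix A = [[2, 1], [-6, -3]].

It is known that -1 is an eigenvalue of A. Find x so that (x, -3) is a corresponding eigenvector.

1

We need (A + 1I)v = 0.
A + 1I = [[3, 1], [-6, -2]].
Row 1: (3)·x + (1)·-3 = 0
Row 2: (-6)·x + (-2)·-3 = 0
Solving gives x = 1.
Check: A·(1, -3) = (-1, 3) = -1·(1, -3).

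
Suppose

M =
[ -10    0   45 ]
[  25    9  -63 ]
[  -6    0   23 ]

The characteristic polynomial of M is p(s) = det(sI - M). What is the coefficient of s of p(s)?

157

p(s) = s^3 - 22s^2 + 157s - 360.
The coefficient of s is 157.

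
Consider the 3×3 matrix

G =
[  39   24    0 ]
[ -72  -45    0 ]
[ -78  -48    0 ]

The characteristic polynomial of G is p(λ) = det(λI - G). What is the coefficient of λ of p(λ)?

-27

p(λ) = λ^3 + 6λ^2 - 27λ.
The coefficient of λ is -27.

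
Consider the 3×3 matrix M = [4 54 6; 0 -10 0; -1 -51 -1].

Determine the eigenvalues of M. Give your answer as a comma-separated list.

Compute the characteristic polynomial p(s) = det(sI - M).
Expanding the 3×3 determinant: p(s) = s^3 + 7s^2 - 28s + 20.
Rational-root test: s = 1 gives p(1) = 0.
Dividing by (s - 1) leaves s^2 + 8s - 20.
The quadratic factors as (s + 10)·(s - 2).
Eigenvalues: -10, 1, 2.

-10, 1, 2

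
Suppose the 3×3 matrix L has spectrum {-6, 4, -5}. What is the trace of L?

trace(L) is the sum of the eigenvalues: (-6) + (4) + (-5) = -7.

-7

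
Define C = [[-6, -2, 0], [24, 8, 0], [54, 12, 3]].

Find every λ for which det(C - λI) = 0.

Compute the characteristic polynomial p(λ) = det(λI - C).
Expanding the 3×3 determinant: p(λ) = λ^3 - 5λ^2 + 6λ.
Rational-root test: λ = 3 gives p(3) = 0.
Dividing by (λ - 3) leaves λ^2 - 2λ.
The quadratic factors as λ·(λ - 2).
Eigenvalues: 0, 2, 3.

0, 2, 3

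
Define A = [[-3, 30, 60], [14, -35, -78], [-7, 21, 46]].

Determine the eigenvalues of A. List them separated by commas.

-3, 4, 7

Compute the characteristic polynomial p(λ) = det(λI - A).
Cofactor expansion gives p(λ) = λ^3 - 8λ^2 - 5λ + 84.
Try λ = -3: p(-3) = 0, so -3 is a root.
Dividing by (λ + 3) leaves λ^2 - 11λ + 28.
The quadratic factors as (λ - 4)·(λ - 7).
Eigenvalues: -3, 4, 7.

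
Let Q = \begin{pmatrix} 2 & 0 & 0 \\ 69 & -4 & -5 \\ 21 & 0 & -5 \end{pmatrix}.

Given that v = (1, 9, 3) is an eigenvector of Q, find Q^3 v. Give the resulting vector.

(8, 72, 24)

First find the eigenvalue: Qv = (2, 18, 6) = 2·(1, 9, 3), so λ = 2.
Then Q^3 v = λ^3·v = 2^3·(1, 9, 3) = 8·(1, 9, 3) = (8, 72, 24).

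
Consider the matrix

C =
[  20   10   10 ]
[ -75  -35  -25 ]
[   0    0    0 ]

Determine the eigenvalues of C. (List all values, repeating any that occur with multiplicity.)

Compute the characteristic polynomial p(λ) = det(λI - C).
Expanding along the first row, p(λ) = λ^3 + 15λ^2 + 50λ.
Rational-root test: λ = 0 gives p(0) = 0.
Factor out λ: p(λ) = λ·(λ^2 + 15λ + 50).
The quadratic factors as (λ + 10)·(λ + 5).
Eigenvalues: -10, -5, 0.

-10, -5, 0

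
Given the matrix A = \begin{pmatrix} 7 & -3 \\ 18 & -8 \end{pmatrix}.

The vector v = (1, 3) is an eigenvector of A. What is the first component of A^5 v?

-32

First find the eigenvalue: Av = (-2, -6) = -2·(1, 3), so λ = -2.
Then A^5 v = λ^5·v = (-2)^5·(1, 3) = -32·(1, 3) = (-32, -96).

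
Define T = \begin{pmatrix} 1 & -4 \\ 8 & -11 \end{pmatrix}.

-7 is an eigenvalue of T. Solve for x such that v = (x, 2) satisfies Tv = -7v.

1

We need (T + 7I)v = 0.
T + 7I = [[8, -4], [8, -4]].
Row 1: (8)·x + (-4)·2 = 0
Row 2: (8)·x + (-4)·2 = 0
Solving gives x = 1.
Check: T·(1, 2) = (-7, -14) = -7·(1, 2).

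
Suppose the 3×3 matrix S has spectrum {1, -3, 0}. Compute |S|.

0

det(S) is the product of the eigenvalues: (1) · (-3) · (0) = 0.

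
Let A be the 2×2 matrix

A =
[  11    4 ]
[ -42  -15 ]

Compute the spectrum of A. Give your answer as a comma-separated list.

det(A - μI) = (11 - μ)(-15 - μ) - (4)·(-42) = μ^2 + 4μ + 3.
This factors as (μ + 3)·(μ + 1) = 0.
Eigenvalues: -3, -1.

-3, -1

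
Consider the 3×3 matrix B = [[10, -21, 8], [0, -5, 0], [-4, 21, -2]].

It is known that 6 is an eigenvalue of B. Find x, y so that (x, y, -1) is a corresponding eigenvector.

We need (B - 6I)v = 0.
B - 6I = [[4, -21, 8], [0, -11, 0], [-4, 21, -8]].
Row 1: (4)·x + (-21)·y + (8)·-1 = 0
Row 2: (0)·x + (-11)·y + (0)·-1 = 0
Row 3: (-4)·x + (21)·y + (-8)·-1 = 0
Solving gives x = 2, y = 0.
Check: B·(2, 0, -1) = (12, 0, -6) = 6·(2, 0, -1).

2, 0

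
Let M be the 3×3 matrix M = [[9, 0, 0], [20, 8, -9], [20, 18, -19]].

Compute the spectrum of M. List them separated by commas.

Compute the characteristic polynomial p(μ) = det(μI - M).
Expanding the 3×3 determinant: p(μ) = μ^3 + 2μ^2 - 89μ - 90.
Rational-root test: μ = 9 gives p(9) = 0.
Dividing by (μ - 9) leaves μ^2 + 11μ + 10.
The quadratic factors as (μ + 10)·(μ + 1).
Eigenvalues: -10, -1, 9.

-10, -1, 9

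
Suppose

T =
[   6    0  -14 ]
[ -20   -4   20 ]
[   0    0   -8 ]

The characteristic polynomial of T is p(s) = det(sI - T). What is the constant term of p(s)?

p(s) = s^3 + 6s^2 - 40s - 192.
The constant term is -192.

-192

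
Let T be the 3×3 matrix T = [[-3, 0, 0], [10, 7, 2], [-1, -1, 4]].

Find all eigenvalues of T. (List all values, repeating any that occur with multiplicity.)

The characteristic polynomial is p(λ) = det(λI - T).
Expanding the 3×3 determinant: p(λ) = λ^3 - 8λ^2 - 3λ + 90.
Since p(-3) = 0, λ = -3 is a root.
Factor out (λ + 3): p(λ) = (λ + 3)·(λ^2 - 11λ + 30).
The quadratic factors as (λ - 5)·(λ - 6).
Eigenvalues: -3, 5, 6.

-3, 5, 6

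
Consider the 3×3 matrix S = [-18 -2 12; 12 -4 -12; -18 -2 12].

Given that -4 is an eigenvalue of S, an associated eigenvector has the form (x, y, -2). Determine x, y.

-2, 2

We need (S + 4I)v = 0.
S + 4I = [[-14, -2, 12], [12, 0, -12], [-18, -2, 16]].
Row 1: (-14)·x + (-2)·y + (12)·-2 = 0
Row 2: (12)·x + (0)·y + (-12)·-2 = 0
Row 3: (-18)·x + (-2)·y + (16)·-2 = 0
Solving gives x = -2, y = 2.
Check: S·(-2, 2, -2) = (8, -8, 8) = -4·(-2, 2, -2).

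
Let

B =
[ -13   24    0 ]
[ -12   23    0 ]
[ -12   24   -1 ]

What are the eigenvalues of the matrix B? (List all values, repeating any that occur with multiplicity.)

Set up det(lambda·I - B) = 0.
Expanding along the first row, p(lambda) = lambda^3 - 9·lambda^2 - 21·lambda - 11.
Try lambda = -1: p(-1) = 0, so -1 is a root.
Dividing by (lambda + 1) leaves lambda^2 - 10·lambda - 11.
The quadratic factors as (lambda + 1)·(lambda - 11).
Eigenvalues: -1, -1, 11.

-1, -1, 11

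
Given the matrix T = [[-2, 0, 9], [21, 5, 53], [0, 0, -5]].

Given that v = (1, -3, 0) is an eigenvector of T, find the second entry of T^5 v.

96

First find the eigenvalue: Tv = (-2, 6, 0) = -2·(1, -3, 0), so λ = -2.
Then T^5 v = λ^5·v = (-2)^5·(1, -3, 0) = -32·(1, -3, 0) = (-32, 96, 0).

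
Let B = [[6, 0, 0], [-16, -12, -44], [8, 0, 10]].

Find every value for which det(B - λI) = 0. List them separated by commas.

Compute the characteristic polynomial p(r) = det(rI - B).
Expanding along the first row, p(r) = r^3 - 4r^2 - 132r + 720.
Rational-root test: r = 10 gives p(10) = 0.
Factor out (r - 10): p(r) = (r - 10)·(r^2 + 6r - 72).
The quadratic factors as (r + 12)·(r - 6).
Eigenvalues: -12, 6, 10.

-12, 6, 10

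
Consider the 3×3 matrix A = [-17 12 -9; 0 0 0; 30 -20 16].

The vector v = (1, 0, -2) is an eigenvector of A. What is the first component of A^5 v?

First find the eigenvalue: Av = (1, 0, -2) = 1·(1, 0, -2), so λ = 1.
Then A^5 v = λ^5·v = 1^5·(1, 0, -2) = 1·(1, 0, -2) = (1, 0, -2).

1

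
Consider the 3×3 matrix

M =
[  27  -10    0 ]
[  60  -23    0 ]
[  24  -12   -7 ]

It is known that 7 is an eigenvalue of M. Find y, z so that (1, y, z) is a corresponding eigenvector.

2, 0

We need (M - 7I)v = 0.
M - 7I = [[20, -10, 0], [60, -30, 0], [24, -12, -14]].
Row 1: (20)·1 + (-10)·y + (0)·z = 0
Row 2: (60)·1 + (-30)·y + (0)·z = 0
Row 3: (24)·1 + (-12)·y + (-14)·z = 0
Solving gives y = 2, z = 0.
Check: M·(1, 2, 0) = (7, 14, 0) = 7·(1, 2, 0).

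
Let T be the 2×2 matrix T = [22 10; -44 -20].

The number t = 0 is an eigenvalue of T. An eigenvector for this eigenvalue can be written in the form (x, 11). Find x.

We need (T)v = 0.
T = [[22, 10], [-44, -20]].
Row 1: (22)·x + (10)·11 = 0
Row 2: (-44)·x + (-20)·11 = 0
Solving gives x = -5.
Check: T·(-5, 11) = (0, 0) = 0·(-5, 11).

-5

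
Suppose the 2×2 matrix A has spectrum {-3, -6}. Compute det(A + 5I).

If A has eigenvalues -3, -6, then A + 5I has eigenvalues 2, -1.
det(A + 5I) = (2) · (-1) = -2.

-2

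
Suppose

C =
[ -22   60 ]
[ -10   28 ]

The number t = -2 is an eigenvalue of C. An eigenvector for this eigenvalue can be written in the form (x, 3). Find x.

We need (C + 2I)v = 0.
C + 2I = [[-20, 60], [-10, 30]].
Row 1: (-20)·x + (60)·3 = 0
Row 2: (-10)·x + (30)·3 = 0
Solving gives x = 9.
Check: C·(9, 3) = (-18, -6) = -2·(9, 3).

9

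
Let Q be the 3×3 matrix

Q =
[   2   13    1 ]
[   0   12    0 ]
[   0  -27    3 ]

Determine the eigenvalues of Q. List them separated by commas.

Set up det(tI - Q) = 0.
Expanding the 3×3 determinant: p(t) = t^3 - 17t^2 + 66t - 72.
Rational-root test: t = 2 gives p(2) = 0.
Factor out (t - 2): p(t) = (t - 2)·(t^2 - 15t + 36).
The quadratic factors as (t - 3)·(t - 12).
Eigenvalues: 2, 3, 12.

2, 3, 12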